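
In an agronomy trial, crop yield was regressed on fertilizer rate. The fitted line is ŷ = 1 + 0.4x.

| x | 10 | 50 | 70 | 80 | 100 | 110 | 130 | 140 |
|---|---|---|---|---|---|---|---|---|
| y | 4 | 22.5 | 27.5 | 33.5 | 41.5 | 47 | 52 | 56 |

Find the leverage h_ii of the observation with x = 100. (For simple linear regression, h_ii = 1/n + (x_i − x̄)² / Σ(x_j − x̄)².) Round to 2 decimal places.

h = 0.14

x̄ = (10 + 50 + 70 + 80 + 100 + 110 + 130 + 140)/8 = 86.25
Σ(x − x̄)² = 5814.06 + 1314.06 + 264.062 + 39.0625 + 189.062 + 564.062 + 1914.06 + 2889.06 = 12987.5
h = 1/8 + (13.75)²/12987.5 = 0.125 + 0.0145573 = 0.14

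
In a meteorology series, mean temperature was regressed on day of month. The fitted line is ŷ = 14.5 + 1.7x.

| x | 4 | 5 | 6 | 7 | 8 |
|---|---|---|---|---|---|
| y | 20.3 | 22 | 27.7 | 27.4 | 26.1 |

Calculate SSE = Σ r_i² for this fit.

x=4: ŷ = 14.5 + 1.7·4 = 21.3; r = 20.3 − 21.3 = -1
x=5: ŷ = 14.5 + 1.7·5 = 23; r = 22 − 23 = -1
x=6: ŷ = 14.5 + 1.7·6 = 24.7; r = 27.7 − 24.7 = 3
x=7: ŷ = 14.5 + 1.7·7 = 26.4; r = 27.4 − 26.4 = 1
x=8: ŷ = 14.5 + 1.7·8 = 28.1; r = 26.1 − 28.1 = -2
SSE = 1 + 1 + 9 + 1 + 4 = 16

SSE = 16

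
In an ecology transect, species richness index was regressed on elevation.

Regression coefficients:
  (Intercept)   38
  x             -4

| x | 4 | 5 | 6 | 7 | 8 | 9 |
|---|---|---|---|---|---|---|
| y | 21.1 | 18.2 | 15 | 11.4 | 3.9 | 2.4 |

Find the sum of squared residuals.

SSE = 8.38

x=4: ŷ = 38 − 4·4 = 22; r = 21.1 − 22 = -0.9
x=5: ŷ = 38 − 4·5 = 18; r = 18.2 − 18 = 0.2
x=6: ŷ = 38 − 4·6 = 14; r = 15 − 14 = 1
x=7: ŷ = 38 − 4·7 = 10; r = 11.4 − 10 = 1.4
x=8: ŷ = 38 − 4·8 = 6; r = 3.9 − 6 = -2.1
x=9: ŷ = 38 − 4·9 = 2; r = 2.4 − 2 = 0.4
SSE = 0.81 + 0.04 + 1 + 1.96 + 4.41 + 0.16 = 8.38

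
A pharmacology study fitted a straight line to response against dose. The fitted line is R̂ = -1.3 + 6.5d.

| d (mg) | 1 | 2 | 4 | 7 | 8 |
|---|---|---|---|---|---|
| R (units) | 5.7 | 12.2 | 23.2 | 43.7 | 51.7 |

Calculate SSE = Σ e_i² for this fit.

d=1: R̂ = -1.3 + 6.5·1 = 5.2; e = 5.7 − 5.2 = 0.5
d=2: R̂ = -1.3 + 6.5·2 = 11.7; e = 12.2 − 11.7 = 0.5
d=4: R̂ = -1.3 + 6.5·4 = 24.7; e = 23.2 − 24.7 = -1.5
d=7: R̂ = -1.3 + 6.5·7 = 44.2; e = 43.7 − 44.2 = -0.5
d=8: R̂ = -1.3 + 6.5·8 = 50.7; e = 51.7 − 50.7 = 1
SSE = 0.25 + 0.25 + 2.25 + 0.25 + 1 = 4

SSE = 4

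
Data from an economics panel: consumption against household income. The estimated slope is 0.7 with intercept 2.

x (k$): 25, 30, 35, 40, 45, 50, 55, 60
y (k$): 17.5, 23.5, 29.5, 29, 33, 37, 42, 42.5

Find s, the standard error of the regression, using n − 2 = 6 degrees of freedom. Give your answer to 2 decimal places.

s = 1.78

x=25: ŷ = 2 + 0.7·25 = 19.5; r = 17.5 − 19.5 = -2
x=30: ŷ = 2 + 0.7·30 = 23; r = 23.5 − 23 = 0.5
x=35: ŷ = 2 + 0.7·35 = 26.5; r = 29.5 − 26.5 = 3
x=40: ŷ = 2 + 0.7·40 = 30; r = 29 − 30 = -1
x=45: ŷ = 2 + 0.7·45 = 33.5; r = 33 − 33.5 = -0.5
x=50: ŷ = 2 + 0.7·50 = 37; r = 37 − 37 = 0
x=55: ŷ = 2 + 0.7·55 = 40.5; r = 42 − 40.5 = 1.5
x=60: ŷ = 2 + 0.7·60 = 44; r = 42.5 − 44 = -1.5
SSE = 4 + 0.25 + 9 + 1 + 0.25 + 0 + 2.25 + 2.25 = 19
s = √(19/6) = √3.16667 ≈ 1.78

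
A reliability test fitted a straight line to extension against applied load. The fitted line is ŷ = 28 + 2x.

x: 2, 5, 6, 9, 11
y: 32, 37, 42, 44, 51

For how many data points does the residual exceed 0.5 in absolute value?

4

x=2: ŷ = 28 + 2·2 = 32; e = 32 − 32 = 0
x=5: ŷ = 28 + 2·5 = 38; e = 37 − 38 = -1
x=6: ŷ = 28 + 2·6 = 40; e = 42 − 40 = 2
x=9: ŷ = 28 + 2·9 = 46; e = 44 − 46 = -2
x=11: ŷ = 28 + 2·11 = 50; e = 51 − 50 = 1
|e| > 0.5: x=5 (|e|=1), x=6 (|e|=2), x=9 (|e|=2), x=11 (|e|=1) → 4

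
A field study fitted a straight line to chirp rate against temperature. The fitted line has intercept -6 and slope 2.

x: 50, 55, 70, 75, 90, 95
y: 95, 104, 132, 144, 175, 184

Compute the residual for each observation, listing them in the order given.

x=50: ŷ = -6 + 2·50 = 94; r = 95 − 94 = 1
x=55: ŷ = -6 + 2·55 = 104; r = 104 − 104 = 0
x=70: ŷ = -6 + 2·70 = 134; r = 132 − 134 = -2
x=75: ŷ = -6 + 2·75 = 144; r = 144 − 144 = 0
x=90: ŷ = -6 + 2·90 = 174; r = 175 − 174 = 1
x=95: ŷ = -6 + 2·95 = 184; r = 184 − 184 = 0

1, 0, -2, 0, 1, 0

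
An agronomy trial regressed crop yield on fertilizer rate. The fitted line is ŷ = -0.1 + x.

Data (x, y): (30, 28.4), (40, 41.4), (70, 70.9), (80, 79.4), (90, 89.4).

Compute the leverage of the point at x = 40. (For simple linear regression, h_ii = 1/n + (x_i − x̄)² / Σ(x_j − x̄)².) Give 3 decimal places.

x̄ = (30 + 40 + 70 + 80 + 90)/5 = 62
Σ(x − x̄)² = 1024 + 484 + 64 + 324 + 784 = 2680
h = 1/5 + (-22)²/2680 = 0.2 + 0.180597 = 0.381

h = 0.381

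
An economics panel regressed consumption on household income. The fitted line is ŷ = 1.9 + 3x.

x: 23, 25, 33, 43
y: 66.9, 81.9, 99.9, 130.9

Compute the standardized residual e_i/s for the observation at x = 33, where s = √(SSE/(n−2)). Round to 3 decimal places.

x=23: ŷ = 1.9 + 3·23 = 70.9; e = 66.9 − 70.9 = -4
x=25: ŷ = 1.9 + 3·25 = 76.9; e = 81.9 − 76.9 = 5
x=33: ŷ = 1.9 + 3·33 = 100.9; e = 99.9 − 100.9 = -1
x=43: ŷ = 1.9 + 3·43 = 130.9; e = 130.9 − 130.9 = 0
SSE = 16 + 25 + 1 + 0 = 42
s = √(42/2) = 4.58258
e/s = -1 / 4.58258 = -0.218

-0.218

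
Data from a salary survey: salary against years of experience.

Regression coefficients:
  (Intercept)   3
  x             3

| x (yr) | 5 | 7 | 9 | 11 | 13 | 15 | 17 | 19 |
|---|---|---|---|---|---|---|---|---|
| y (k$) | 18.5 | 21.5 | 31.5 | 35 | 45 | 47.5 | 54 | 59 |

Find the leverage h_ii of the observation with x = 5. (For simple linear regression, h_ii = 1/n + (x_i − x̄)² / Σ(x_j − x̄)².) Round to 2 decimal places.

h = 0.42

x̄ = (5 + 7 + 9 + 11 + 13 + 15 + 17 + 19)/8 = 12
Σ(x − x̄)² = 49 + 25 + 9 + 1 + 1 + 9 + 25 + 49 = 168
h = 1/8 + (-7)²/168 = 0.125 + 0.291667 = 0.42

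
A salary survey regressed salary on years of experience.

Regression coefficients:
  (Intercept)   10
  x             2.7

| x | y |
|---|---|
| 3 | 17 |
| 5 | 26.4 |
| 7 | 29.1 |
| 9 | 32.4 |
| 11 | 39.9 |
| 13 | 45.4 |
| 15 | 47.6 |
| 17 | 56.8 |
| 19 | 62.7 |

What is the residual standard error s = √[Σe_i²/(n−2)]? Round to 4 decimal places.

s = 1.8739

x=3: ŷ = 10 + 2.7·3 = 18.1; e = 17 − 18.1 = -1.1
x=5: ŷ = 10 + 2.7·5 = 23.5; e = 26.4 − 23.5 = 2.9
x=7: ŷ = 10 + 2.7·7 = 28.9; e = 29.1 − 28.9 = 0.2
x=9: ŷ = 10 + 2.7·9 = 34.3; e = 32.4 − 34.3 = -1.9
x=11: ŷ = 10 + 2.7·11 = 39.7; e = 39.9 − 39.7 = 0.2
x=13: ŷ = 10 + 2.7·13 = 45.1; e = 45.4 − 45.1 = 0.3
x=15: ŷ = 10 + 2.7·15 = 50.5; e = 47.6 − 50.5 = -2.9
x=17: ŷ = 10 + 2.7·17 = 55.9; e = 56.8 − 55.9 = 0.9
x=19: ŷ = 10 + 2.7·19 = 61.3; e = 62.7 − 61.3 = 1.4
SSE = 1.21 + 8.41 + 0.04 + 3.61 + 0.04 + 0.09 + 8.41 + 0.81 + 1.96 = 24.58
s = √(24.58/7) = √3.51143 ≈ 1.8739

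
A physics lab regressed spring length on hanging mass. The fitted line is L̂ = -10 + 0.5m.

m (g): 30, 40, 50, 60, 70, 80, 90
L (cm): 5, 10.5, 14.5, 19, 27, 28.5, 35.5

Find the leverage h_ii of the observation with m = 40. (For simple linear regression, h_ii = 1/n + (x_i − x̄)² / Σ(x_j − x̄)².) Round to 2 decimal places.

m̄ = (30 + 40 + 50 + 60 + 70 + 80 + 90)/7 = 60
Σ(m − m̄)² = 900 + 400 + 100 + 0 + 100 + 400 + 900 = 2800
h = 1/7 + (-20)²/2800 = 0.142857 + 0.142857 = 0.29

h = 0.29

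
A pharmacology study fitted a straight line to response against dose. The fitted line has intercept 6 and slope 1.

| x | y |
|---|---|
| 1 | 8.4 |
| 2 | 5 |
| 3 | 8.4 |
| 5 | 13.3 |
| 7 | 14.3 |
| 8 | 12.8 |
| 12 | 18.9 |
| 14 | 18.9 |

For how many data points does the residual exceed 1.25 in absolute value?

x=1: ŷ = 6 + 1 = 7; e = 8.4 − 7 = 1.4
x=2: ŷ = 6 + 2 = 8; e = 5 − 8 = -3
x=3: ŷ = 6 + 3 = 9; e = 8.4 − 9 = -0.6
x=5: ŷ = 6 + 5 = 11; e = 13.3 − 11 = 2.3
x=7: ŷ = 6 + 7 = 13; e = 14.3 − 13 = 1.3
x=8: ŷ = 6 + 8 = 14; e = 12.8 − 14 = -1.2
x=12: ŷ = 6 + 12 = 18; e = 18.9 − 18 = 0.9
x=14: ŷ = 6 + 14 = 20; e = 18.9 − 20 = -1.1
|e| > 1.25: x=1 (|e|=1.4), x=2 (|e|=3), x=5 (|e|=2.3), x=7 (|e|=1.3) → 4

4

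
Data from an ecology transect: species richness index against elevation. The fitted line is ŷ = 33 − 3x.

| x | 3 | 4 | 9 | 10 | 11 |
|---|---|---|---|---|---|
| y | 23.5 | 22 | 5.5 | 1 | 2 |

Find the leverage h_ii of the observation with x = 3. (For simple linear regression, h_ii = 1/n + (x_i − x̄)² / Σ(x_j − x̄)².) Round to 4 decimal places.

x̄ = (3 + 4 + 9 + 10 + 11)/5 = 7.4
Σ(x − x̄)² = 19.36 + 11.56 + 2.56 + 6.76 + 12.96 = 53.2
h = 1/5 + (-4.4)²/53.2 = 0.2 + 0.36391 = 0.5639

h = 0.5639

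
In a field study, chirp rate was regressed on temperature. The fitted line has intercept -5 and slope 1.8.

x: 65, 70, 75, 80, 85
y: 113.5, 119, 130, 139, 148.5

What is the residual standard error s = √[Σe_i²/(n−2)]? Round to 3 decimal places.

s = 1.472

x=65: ŷ = -5 + 1.8·65 = 112; e = 113.5 − 112 = 1.5
x=70: ŷ = -5 + 1.8·70 = 121; e = 119 − 121 = -2
x=75: ŷ = -5 + 1.8·75 = 130; e = 130 − 130 = 0
x=80: ŷ = -5 + 1.8·80 = 139; e = 139 − 139 = 0
x=85: ŷ = -5 + 1.8·85 = 148; e = 148.5 − 148 = 0.5
SSE = 2.25 + 4 + 0 + 0 + 0.25 = 6.5
s = √(6.5/3) = √2.16667 ≈ 1.472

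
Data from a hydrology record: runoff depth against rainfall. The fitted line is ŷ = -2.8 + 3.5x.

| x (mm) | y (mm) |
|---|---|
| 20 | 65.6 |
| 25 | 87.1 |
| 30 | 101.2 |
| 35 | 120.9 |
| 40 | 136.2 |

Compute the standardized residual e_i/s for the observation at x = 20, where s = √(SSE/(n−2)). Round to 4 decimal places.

-0.8081

x=20: ŷ = -2.8 + 3.5·20 = 67.2; e = 65.6 − 67.2 = -1.6
x=25: ŷ = -2.8 + 3.5·25 = 84.7; e = 87.1 − 84.7 = 2.4
x=30: ŷ = -2.8 + 3.5·30 = 102.2; e = 101.2 − 102.2 = -1
x=35: ŷ = -2.8 + 3.5·35 = 119.7; e = 120.9 − 119.7 = 1.2
x=40: ŷ = -2.8 + 3.5·40 = 137.2; e = 136.2 − 137.2 = -1
SSE = 2.56 + 5.76 + 1 + 1.44 + 1 = 11.76
s = √(11.76/3) = 1.9799
e/s = -1.6 / 1.9799 = -0.8081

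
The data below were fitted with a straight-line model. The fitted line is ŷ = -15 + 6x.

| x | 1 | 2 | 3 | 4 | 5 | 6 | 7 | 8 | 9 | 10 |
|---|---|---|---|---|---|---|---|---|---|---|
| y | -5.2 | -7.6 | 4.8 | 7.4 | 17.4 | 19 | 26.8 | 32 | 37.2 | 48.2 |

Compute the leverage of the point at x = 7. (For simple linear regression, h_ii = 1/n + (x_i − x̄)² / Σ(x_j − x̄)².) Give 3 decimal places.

x̄ = (1 + 2 + 3 + 4 + 5 + 6 + 7 + 8 + 9 + 10)/10 = 5.5
Σ(x − x̄)² = 20.25 + 12.25 + 6.25 + 2.25 + 0.25 + 0.25 + 2.25 + 6.25 + 12.25 + 20.25 = 82.5
h = 1/10 + (1.5)²/82.5 = 0.1 + 0.0272727 = 0.127

h = 0.127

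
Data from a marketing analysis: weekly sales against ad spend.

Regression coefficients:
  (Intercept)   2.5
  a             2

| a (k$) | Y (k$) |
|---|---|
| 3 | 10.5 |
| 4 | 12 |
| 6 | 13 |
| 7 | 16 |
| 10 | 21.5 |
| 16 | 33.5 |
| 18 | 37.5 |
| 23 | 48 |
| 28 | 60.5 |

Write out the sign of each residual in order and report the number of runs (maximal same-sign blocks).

a=3: ŷ = 2.5 + 2·3 = 8.5; e = 10.5 − 8.5 = 2
a=4: ŷ = 2.5 + 2·4 = 10.5; e = 12 − 10.5 = 1.5
a=6: ŷ = 2.5 + 2·6 = 14.5; e = 13 − 14.5 = -1.5
a=7: ŷ = 2.5 + 2·7 = 16.5; e = 16 − 16.5 = -0.5
a=10: ŷ = 2.5 + 2·10 = 22.5; e = 21.5 − 22.5 = -1
a=16: ŷ = 2.5 + 2·16 = 34.5; e = 33.5 − 34.5 = -1
a=18: ŷ = 2.5 + 2·18 = 38.5; e = 37.5 − 38.5 = -1
a=23: ŷ = 2.5 + 2·23 = 48.5; e = 48 − 48.5 = -0.5
a=28: ŷ = 2.5 + 2·28 = 58.5; e = 60.5 − 58.5 = 2
Signs: + + − − − − − − +
Runs: +×2, −×6, +×1 → 3

3 runs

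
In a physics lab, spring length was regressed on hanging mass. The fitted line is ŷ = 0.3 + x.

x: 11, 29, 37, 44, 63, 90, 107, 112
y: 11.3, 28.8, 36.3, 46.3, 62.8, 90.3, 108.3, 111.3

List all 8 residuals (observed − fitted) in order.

x=11: ŷ = 0.3 + 11 = 11.3; r = 11.3 − 11.3 = 0
x=29: ŷ = 0.3 + 29 = 29.3; r = 28.8 − 29.3 = -0.5
x=37: ŷ = 0.3 + 37 = 37.3; r = 36.3 − 37.3 = -1
x=44: ŷ = 0.3 + 44 = 44.3; r = 46.3 − 44.3 = 2
x=63: ŷ = 0.3 + 63 = 63.3; r = 62.8 − 63.3 = -0.5
x=90: ŷ = 0.3 + 90 = 90.3; r = 90.3 − 90.3 = 0
x=107: ŷ = 0.3 + 107 = 107.3; r = 108.3 − 107.3 = 1
x=112: ŷ = 0.3 + 112 = 112.3; r = 111.3 − 112.3 = -1

0, -0.5, -1, 2, -0.5, 0, 1, -1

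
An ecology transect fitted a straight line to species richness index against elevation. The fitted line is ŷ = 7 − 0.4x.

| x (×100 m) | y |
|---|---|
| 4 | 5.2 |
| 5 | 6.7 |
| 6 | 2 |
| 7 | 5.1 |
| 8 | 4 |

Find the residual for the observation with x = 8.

ŷ = 7 − 0.4·8 = 3.8
e = 4 − 3.8 = 0.2

e = 0.2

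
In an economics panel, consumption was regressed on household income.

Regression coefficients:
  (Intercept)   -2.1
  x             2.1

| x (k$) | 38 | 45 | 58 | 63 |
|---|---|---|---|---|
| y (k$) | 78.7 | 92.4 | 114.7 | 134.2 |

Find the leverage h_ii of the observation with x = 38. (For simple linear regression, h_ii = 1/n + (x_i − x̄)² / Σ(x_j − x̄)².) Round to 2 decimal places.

h = 0.67

x̄ = (38 + 45 + 58 + 63)/4 = 51
Σ(x − x̄)² = 169 + 36 + 49 + 144 = 398
h = 1/4 + (-13)²/398 = 0.25 + 0.424623 = 0.67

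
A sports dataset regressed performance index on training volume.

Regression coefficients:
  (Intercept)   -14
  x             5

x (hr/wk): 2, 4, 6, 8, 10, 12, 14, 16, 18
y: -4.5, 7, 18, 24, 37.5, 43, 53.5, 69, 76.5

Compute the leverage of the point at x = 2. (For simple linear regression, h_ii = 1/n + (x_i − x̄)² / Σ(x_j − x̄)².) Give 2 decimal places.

x̄ = (2 + 4 + 6 + 8 + 10 + 12 + 14 + 16 + 18)/9 = 10
Σ(x − x̄)² = 64 + 36 + 16 + 4 + 0 + 4 + 16 + 36 + 64 = 240
h = 1/9 + (-8)²/240 = 0.111111 + 0.266667 = 0.38

h = 0.38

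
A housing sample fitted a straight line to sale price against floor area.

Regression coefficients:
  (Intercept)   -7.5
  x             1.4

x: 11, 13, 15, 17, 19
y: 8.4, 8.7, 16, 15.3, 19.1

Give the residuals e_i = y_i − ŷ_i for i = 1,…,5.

0.5, -2, 2.5, -1, 0

x=11: ŷ = -7.5 + 1.4·11 = 7.9; e = 8.4 − 7.9 = 0.5
x=13: ŷ = -7.5 + 1.4·13 = 10.7; e = 8.7 − 10.7 = -2
x=15: ŷ = -7.5 + 1.4·15 = 13.5; e = 16 − 13.5 = 2.5
x=17: ŷ = -7.5 + 1.4·17 = 16.3; e = 15.3 − 16.3 = -1
x=19: ŷ = -7.5 + 1.4·19 = 19.1; e = 19.1 − 19.1 = 0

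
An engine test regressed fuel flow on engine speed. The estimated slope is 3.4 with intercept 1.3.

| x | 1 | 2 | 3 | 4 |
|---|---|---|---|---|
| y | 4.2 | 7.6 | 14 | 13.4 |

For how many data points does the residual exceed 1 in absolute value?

2

x=1: ŷ = 1.3 + 3.4·1 = 4.7; e = 4.2 − 4.7 = -0.5
x=2: ŷ = 1.3 + 3.4·2 = 8.1; e = 7.6 − 8.1 = -0.5
x=3: ŷ = 1.3 + 3.4·3 = 11.5; e = 14 − 11.5 = 2.5
x=4: ŷ = 1.3 + 3.4·4 = 14.9; e = 13.4 − 14.9 = -1.5
|e| > 1: x=3 (|e|=2.5), x=4 (|e|=1.5) → 2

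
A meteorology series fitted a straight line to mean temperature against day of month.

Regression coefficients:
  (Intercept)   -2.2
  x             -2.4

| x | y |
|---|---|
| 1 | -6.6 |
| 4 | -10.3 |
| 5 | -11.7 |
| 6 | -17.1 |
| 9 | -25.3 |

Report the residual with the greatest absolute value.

r = 2.5

x=1: ŷ = -2.2 − 2.4·1 = -4.6; r = -6.6 − (-4.6) = -2
x=4: ŷ = -2.2 − 2.4·4 = -11.8; r = -10.3 − (-11.8) = 1.5
x=5: ŷ = -2.2 − 2.4·5 = -14.2; r = -11.7 − (-14.2) = 2.5
x=6: ŷ = -2.2 − 2.4·6 = -16.6; r = -17.1 − (-16.6) = -0.5
x=9: ŷ = -2.2 − 2.4·9 = -23.8; r = -25.3 − (-23.8) = -1.5
Largest |r| is 2.5 at x = 5, residual 2.5.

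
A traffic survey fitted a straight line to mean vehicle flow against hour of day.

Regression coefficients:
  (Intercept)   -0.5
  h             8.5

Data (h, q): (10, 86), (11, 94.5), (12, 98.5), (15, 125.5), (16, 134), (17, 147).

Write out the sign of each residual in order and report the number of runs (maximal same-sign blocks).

3 runs

h=10: q̂ = -0.5 + 8.5·10 = 84.5; e = 86 − 84.5 = 1.5
h=11: q̂ = -0.5 + 8.5·11 = 93; e = 94.5 − 93 = 1.5
h=12: q̂ = -0.5 + 8.5·12 = 101.5; e = 98.5 − 101.5 = -3
h=15: q̂ = -0.5 + 8.5·15 = 127; e = 125.5 − 127 = -1.5
h=16: q̂ = -0.5 + 8.5·16 = 135.5; e = 134 − 135.5 = -1.5
h=17: q̂ = -0.5 + 8.5·17 = 144; e = 147 − 144 = 3
Signs: + + − − − +
Runs: +×2, −×3, +×1 → 3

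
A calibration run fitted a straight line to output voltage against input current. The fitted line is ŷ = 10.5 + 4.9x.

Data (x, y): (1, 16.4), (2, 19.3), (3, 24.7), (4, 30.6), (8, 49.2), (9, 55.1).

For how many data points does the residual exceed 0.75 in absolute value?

x=1: ŷ = 10.5 + 4.9·1 = 15.4; e = 16.4 − 15.4 = 1
x=2: ŷ = 10.5 + 4.9·2 = 20.3; e = 19.3 − 20.3 = -1
x=3: ŷ = 10.5 + 4.9·3 = 25.2; e = 24.7 − 25.2 = -0.5
x=4: ŷ = 10.5 + 4.9·4 = 30.1; e = 30.6 − 30.1 = 0.5
x=8: ŷ = 10.5 + 4.9·8 = 49.7; e = 49.2 − 49.7 = -0.5
x=9: ŷ = 10.5 + 4.9·9 = 54.6; e = 55.1 − 54.6 = 0.5
|e| > 0.75: x=1 (|e|=1), x=2 (|e|=1) → 2

2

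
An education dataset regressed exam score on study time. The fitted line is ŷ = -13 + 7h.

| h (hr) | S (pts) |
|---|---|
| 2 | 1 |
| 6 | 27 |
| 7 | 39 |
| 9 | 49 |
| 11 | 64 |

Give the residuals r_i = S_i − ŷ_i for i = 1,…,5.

0, -2, 3, -1, 0

h=2: ŷ = -13 + 7·2 = 1; r = 1 − 1 = 0
h=6: ŷ = -13 + 7·6 = 29; r = 27 − 29 = -2
h=7: ŷ = -13 + 7·7 = 36; r = 39 − 36 = 3
h=9: ŷ = -13 + 7·9 = 50; r = 49 − 50 = -1
h=11: ŷ = -13 + 7·11 = 64; r = 64 − 64 = 0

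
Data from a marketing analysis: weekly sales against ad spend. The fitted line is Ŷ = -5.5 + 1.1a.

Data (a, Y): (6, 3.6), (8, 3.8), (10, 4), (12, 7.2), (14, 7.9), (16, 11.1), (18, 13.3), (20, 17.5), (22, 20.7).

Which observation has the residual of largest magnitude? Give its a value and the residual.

a=6: Ŷ = -5.5 + 1.1·6 = 1.1; r = 3.6 − 1.1 = 2.5
a=8: Ŷ = -5.5 + 1.1·8 = 3.3; r = 3.8 − 3.3 = 0.5
a=10: Ŷ = -5.5 + 1.1·10 = 5.5; r = 4 − 5.5 = -1.5
a=12: Ŷ = -5.5 + 1.1·12 = 7.7; r = 7.2 − 7.7 = -0.5
a=14: Ŷ = -5.5 + 1.1·14 = 9.9; r = 7.9 − 9.9 = -2
a=16: Ŷ = -5.5 + 1.1·16 = 12.1; r = 11.1 − 12.1 = -1
a=18: Ŷ = -5.5 + 1.1·18 = 14.3; r = 13.3 − 14.3 = -1
a=20: Ŷ = -5.5 + 1.1·20 = 16.5; r = 17.5 − 16.5 = 1
a=22: Ŷ = -5.5 + 1.1·22 = 18.7; r = 20.7 − 18.7 = 2
Largest |r| is 2.5 at a = 6, residual 2.5.

a = 6, r = 2.5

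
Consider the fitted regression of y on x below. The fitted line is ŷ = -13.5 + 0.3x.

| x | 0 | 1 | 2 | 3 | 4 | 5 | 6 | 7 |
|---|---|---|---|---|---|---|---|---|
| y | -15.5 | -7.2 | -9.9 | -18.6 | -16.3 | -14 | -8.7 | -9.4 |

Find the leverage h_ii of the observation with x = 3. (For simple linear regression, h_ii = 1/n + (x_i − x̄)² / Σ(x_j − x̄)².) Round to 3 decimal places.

x̄ = (0 + 1 + 2 + 3 + 4 + 5 + 6 + 7)/8 = 3.5
Σ(x − x̄)² = 12.25 + 6.25 + 2.25 + 0.25 + 0.25 + 2.25 + 6.25 + 12.25 = 42
h = 1/8 + (-0.5)²/42 = 0.125 + 0.00595238 = 0.131

h = 0.131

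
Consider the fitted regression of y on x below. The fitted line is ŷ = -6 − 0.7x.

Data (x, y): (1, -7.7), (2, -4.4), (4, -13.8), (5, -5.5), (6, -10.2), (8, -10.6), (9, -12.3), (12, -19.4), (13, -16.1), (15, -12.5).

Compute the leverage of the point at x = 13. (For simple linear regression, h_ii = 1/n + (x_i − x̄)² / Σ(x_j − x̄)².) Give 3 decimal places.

x̄ = (1 + 2 + 4 + 5 + 6 + 8 + 9 + 12 + 13 + 15)/10 = 7.5
Σ(x − x̄)² = 42.25 + 30.25 + 12.25 + 6.25 + 2.25 + 0.25 + 2.25 + 20.25 + 30.25 + 56.25 = 202.5
h = 1/10 + (5.5)²/202.5 = 0.1 + 0.149383 = 0.249

h = 0.249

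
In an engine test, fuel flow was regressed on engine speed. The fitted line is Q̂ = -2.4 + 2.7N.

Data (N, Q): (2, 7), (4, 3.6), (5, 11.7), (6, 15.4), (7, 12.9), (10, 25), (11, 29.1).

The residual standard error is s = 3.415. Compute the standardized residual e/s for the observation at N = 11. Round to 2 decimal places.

0.53

Q̂ = -2.4 + 2.7·11 = 27.3
e = 29.1 − 27.3 = 1.8
e/s = 1.8 / 3.415 = 0.53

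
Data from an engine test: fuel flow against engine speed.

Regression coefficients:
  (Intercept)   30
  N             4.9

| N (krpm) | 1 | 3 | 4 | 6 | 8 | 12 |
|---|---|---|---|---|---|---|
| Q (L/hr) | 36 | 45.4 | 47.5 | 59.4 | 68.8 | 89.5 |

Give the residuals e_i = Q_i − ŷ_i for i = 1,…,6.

N=1: ŷ = 30 + 4.9·1 = 34.9; e = 36 − 34.9 = 1.1
N=3: ŷ = 30 + 4.9·3 = 44.7; e = 45.4 − 44.7 = 0.7
N=4: ŷ = 30 + 4.9·4 = 49.6; e = 47.5 − 49.6 = -2.1
N=6: ŷ = 30 + 4.9·6 = 59.4; e = 59.4 − 59.4 = 0
N=8: ŷ = 30 + 4.9·8 = 69.2; e = 68.8 − 69.2 = -0.4
N=12: ŷ = 30 + 4.9·12 = 88.8; e = 89.5 − 88.8 = 0.7

1.1, 0.7, -2.1, 0, -0.4, 0.7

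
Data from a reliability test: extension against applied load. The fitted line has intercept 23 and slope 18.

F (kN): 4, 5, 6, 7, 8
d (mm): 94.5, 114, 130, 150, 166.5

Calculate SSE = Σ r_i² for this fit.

SSE = 3.5

F=4: ŷ = 23 + 18·4 = 95; r = 94.5 − 95 = -0.5
F=5: ŷ = 23 + 18·5 = 113; r = 114 − 113 = 1
F=6: ŷ = 23 + 18·6 = 131; r = 130 − 131 = -1
F=7: ŷ = 23 + 18·7 = 149; r = 150 − 149 = 1
F=8: ŷ = 23 + 18·8 = 167; r = 166.5 − 167 = -0.5
SSE = 0.25 + 1 + 1 + 1 + 0.25 = 3.5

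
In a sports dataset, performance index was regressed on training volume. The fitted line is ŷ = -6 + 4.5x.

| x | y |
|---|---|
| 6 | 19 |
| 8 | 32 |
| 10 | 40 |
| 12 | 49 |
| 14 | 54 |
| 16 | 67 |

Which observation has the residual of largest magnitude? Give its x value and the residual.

x = 14, e = -3

x=6: ŷ = -6 + 4.5·6 = 21; e = 19 − 21 = -2
x=8: ŷ = -6 + 4.5·8 = 30; e = 32 − 30 = 2
x=10: ŷ = -6 + 4.5·10 = 39; e = 40 − 39 = 1
x=12: ŷ = -6 + 4.5·12 = 48; e = 49 − 48 = 1
x=14: ŷ = -6 + 4.5·14 = 57; e = 54 − 57 = -3
x=16: ŷ = -6 + 4.5·16 = 66; e = 67 − 66 = 1
Largest |e| is 3 at x = 14, residual -3.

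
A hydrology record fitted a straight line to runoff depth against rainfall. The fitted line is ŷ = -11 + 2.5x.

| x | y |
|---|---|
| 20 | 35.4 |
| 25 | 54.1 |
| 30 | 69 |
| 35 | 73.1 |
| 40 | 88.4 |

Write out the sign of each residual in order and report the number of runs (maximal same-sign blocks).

3 runs

x=20: ŷ = -11 + 2.5·20 = 39; r = 35.4 − 39 = -3.6
x=25: ŷ = -11 + 2.5·25 = 51.5; r = 54.1 − 51.5 = 2.6
x=30: ŷ = -11 + 2.5·30 = 64; r = 69 − 64 = 5
x=35: ŷ = -11 + 2.5·35 = 76.5; r = 73.1 − 76.5 = -3.4
x=40: ŷ = -11 + 2.5·40 = 89; r = 88.4 − 89 = -0.6
Signs: − + + − −
Runs: −×1, +×2, −×2 → 3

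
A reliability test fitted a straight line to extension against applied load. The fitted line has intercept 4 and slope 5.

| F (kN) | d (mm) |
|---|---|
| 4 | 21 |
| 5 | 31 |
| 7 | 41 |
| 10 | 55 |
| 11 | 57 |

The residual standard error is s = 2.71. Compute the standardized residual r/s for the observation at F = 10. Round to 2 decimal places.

0.37

d̂ = 4 + 5·10 = 54
r = 55 − 54 = 1
r/s = 1 / 2.71 = 0.37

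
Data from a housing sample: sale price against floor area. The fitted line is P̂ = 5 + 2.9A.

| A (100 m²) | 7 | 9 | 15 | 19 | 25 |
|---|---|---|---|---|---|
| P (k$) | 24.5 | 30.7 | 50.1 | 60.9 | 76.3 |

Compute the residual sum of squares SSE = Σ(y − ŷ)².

SSE = 5.44

A=7: P̂ = 5 + 2.9·7 = 25.3; e = 24.5 − 25.3 = -0.8
A=9: P̂ = 5 + 2.9·9 = 31.1; e = 30.7 − 31.1 = -0.4
A=15: P̂ = 5 + 2.9·15 = 48.5; e = 50.1 − 48.5 = 1.6
A=19: P̂ = 5 + 2.9·19 = 60.1; e = 60.9 − 60.1 = 0.8
A=25: P̂ = 5 + 2.9·25 = 77.5; e = 76.3 − 77.5 = -1.2
SSE = 0.64 + 0.16 + 2.56 + 0.64 + 1.44 = 5.44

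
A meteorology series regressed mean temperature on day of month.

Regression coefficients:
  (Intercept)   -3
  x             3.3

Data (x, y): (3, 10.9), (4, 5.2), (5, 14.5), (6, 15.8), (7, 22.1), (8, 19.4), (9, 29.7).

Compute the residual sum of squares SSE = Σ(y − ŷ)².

SSE = 72

x=3: ŷ = -3 + 3.3·3 = 6.9; r = 10.9 − 6.9 = 4
x=4: ŷ = -3 + 3.3·4 = 10.2; r = 5.2 − 10.2 = -5
x=5: ŷ = -3 + 3.3·5 = 13.5; r = 14.5 − 13.5 = 1
x=6: ŷ = -3 + 3.3·6 = 16.8; r = 15.8 − 16.8 = -1
x=7: ŷ = -3 + 3.3·7 = 20.1; r = 22.1 − 20.1 = 2
x=8: ŷ = -3 + 3.3·8 = 23.4; r = 19.4 − 23.4 = -4
x=9: ŷ = -3 + 3.3·9 = 26.7; r = 29.7 − 26.7 = 3
SSE = 16 + 25 + 1 + 1 + 4 + 16 + 9 = 72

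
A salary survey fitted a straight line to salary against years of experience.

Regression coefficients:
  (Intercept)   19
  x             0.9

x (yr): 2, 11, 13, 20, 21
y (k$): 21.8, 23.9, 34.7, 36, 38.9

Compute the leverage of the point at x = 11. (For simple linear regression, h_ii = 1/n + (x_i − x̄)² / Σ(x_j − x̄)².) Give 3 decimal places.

h = 0.224

x̄ = (2 + 11 + 13 + 20 + 21)/5 = 13.4
Σ(x − x̄)² = 129.96 + 5.76 + 0.16 + 43.56 + 57.76 = 237.2
h = 1/5 + (-2.4)²/237.2 = 0.2 + 0.0242833 = 0.224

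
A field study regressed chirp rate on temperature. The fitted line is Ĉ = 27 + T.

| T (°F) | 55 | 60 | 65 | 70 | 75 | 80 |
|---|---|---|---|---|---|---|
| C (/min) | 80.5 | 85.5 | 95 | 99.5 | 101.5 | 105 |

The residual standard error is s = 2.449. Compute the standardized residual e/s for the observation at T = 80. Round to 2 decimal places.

Ĉ = 27 + 80 = 107
e = 105 − 107 = -2
e/s = -2 / 2.449 = -0.82

-0.82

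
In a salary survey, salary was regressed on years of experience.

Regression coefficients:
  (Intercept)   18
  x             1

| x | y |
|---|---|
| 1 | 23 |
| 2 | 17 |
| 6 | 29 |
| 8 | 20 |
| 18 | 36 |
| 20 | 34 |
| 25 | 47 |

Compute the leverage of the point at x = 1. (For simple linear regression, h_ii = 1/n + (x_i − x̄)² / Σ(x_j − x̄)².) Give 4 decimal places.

h = 0.3444

x̄ = (1 + 2 + 6 + 8 + 18 + 20 + 25)/7 = 11.4286
Σ(x − x̄)² = 108.755 + 88.898 + 29.4694 + 11.7551 + 43.1837 + 73.4694 + 184.184 = 539.714
h = 1/7 + (-10.4286)²/539.714 = 0.142857 + 0.201505 = 0.3444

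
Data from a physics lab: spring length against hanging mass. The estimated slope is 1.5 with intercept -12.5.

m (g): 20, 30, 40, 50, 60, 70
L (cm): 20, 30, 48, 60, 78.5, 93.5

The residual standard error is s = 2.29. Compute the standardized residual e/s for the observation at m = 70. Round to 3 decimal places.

0.437

L̂ = -12.5 + 1.5·70 = 92.5
e = 93.5 − 92.5 = 1
e/s = 1 / 2.29 = 0.437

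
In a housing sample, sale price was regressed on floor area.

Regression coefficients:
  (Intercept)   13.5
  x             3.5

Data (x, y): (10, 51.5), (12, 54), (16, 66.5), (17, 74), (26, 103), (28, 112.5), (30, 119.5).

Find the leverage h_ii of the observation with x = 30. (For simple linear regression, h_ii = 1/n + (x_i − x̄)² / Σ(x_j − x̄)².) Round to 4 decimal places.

x̄ = (10 + 12 + 16 + 17 + 26 + 28 + 30)/7 = 19.8571
Σ(x − x̄)² = 97.1633 + 61.7347 + 14.8776 + 8.16327 + 37.7347 + 66.3061 + 102.878 = 388.857
h = 1/7 + (10.1429)²/388.857 = 0.142857 + 0.264564 = 0.4074

h = 0.4074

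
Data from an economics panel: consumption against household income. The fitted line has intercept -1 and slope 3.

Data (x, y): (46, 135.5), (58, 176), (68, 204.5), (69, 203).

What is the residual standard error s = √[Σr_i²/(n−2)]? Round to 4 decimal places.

s = 3.3541

x=46: ŷ = -1 + 3·46 = 137; r = 135.5 − 137 = -1.5
x=58: ŷ = -1 + 3·58 = 173; r = 176 − 173 = 3
x=68: ŷ = -1 + 3·68 = 203; r = 204.5 − 203 = 1.5
x=69: ŷ = -1 + 3·69 = 206; r = 203 − 206 = -3
SSE = 2.25 + 9 + 2.25 + 9 = 22.5
s = √(22.5/2) = √11.25 ≈ 3.3541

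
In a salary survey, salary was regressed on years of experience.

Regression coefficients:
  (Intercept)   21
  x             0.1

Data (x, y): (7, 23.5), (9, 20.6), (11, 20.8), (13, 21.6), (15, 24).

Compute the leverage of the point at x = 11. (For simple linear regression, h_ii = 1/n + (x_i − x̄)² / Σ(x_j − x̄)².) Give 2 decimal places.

h = 0.20

x̄ = (7 + 9 + 11 + 13 + 15)/5 = 11
Σ(x − x̄)² = 16 + 4 + 0 + 4 + 16 = 40
h = 1/5 + (0)²/40 = 0.2 + 0 = 0.20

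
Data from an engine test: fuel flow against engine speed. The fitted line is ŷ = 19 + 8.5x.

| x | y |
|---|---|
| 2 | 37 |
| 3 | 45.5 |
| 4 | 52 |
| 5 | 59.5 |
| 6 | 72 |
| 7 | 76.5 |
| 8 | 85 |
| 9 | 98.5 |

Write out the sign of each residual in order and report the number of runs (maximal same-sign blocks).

5 runs

x=2: ŷ = 19 + 8.5·2 = 36; r = 37 − 36 = 1
x=3: ŷ = 19 + 8.5·3 = 44.5; r = 45.5 − 44.5 = 1
x=4: ŷ = 19 + 8.5·4 = 53; r = 52 − 53 = -1
x=5: ŷ = 19 + 8.5·5 = 61.5; r = 59.5 − 61.5 = -2
x=6: ŷ = 19 + 8.5·6 = 70; r = 72 − 70 = 2
x=7: ŷ = 19 + 8.5·7 = 78.5; r = 76.5 − 78.5 = -2
x=8: ŷ = 19 + 8.5·8 = 87; r = 85 − 87 = -2
x=9: ŷ = 19 + 8.5·9 = 95.5; r = 98.5 − 95.5 = 3
Signs: + + − − + − − +
Runs: +×2, −×2, +×1, −×2, +×1 → 5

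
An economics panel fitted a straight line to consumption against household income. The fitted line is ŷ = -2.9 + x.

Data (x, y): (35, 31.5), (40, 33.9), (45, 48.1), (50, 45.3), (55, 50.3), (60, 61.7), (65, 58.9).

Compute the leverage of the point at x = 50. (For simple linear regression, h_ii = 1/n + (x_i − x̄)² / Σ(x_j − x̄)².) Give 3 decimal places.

h = 0.143

x̄ = (35 + 40 + 45 + 50 + 55 + 60 + 65)/7 = 50
Σ(x − x̄)² = 225 + 100 + 25 + 0 + 25 + 100 + 225 = 700
h = 1/7 + (0)²/700 = 0.142857 + 0 = 0.143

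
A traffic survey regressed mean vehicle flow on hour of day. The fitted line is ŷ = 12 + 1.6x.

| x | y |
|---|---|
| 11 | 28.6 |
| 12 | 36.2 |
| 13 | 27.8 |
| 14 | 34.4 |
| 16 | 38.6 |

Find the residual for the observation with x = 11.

r = -1

ŷ = 12 + 1.6·11 = 29.6
r = 28.6 − 29.6 = -1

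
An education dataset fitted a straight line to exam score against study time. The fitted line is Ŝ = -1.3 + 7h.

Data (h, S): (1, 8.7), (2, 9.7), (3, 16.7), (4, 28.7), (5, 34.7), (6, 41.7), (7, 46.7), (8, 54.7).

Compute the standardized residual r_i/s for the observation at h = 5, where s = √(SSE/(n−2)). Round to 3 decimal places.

h=1: Ŝ = -1.3 + 7·1 = 5.7; r = 8.7 − 5.7 = 3
h=2: Ŝ = -1.3 + 7·2 = 12.7; r = 9.7 − 12.7 = -3
h=3: Ŝ = -1.3 + 7·3 = 19.7; r = 16.7 − 19.7 = -3
h=4: Ŝ = -1.3 + 7·4 = 26.7; r = 28.7 − 26.7 = 2
h=5: Ŝ = -1.3 + 7·5 = 33.7; r = 34.7 − 33.7 = 1
h=6: Ŝ = -1.3 + 7·6 = 40.7; r = 41.7 − 40.7 = 1
h=7: Ŝ = -1.3 + 7·7 = 47.7; r = 46.7 − 47.7 = -1
h=8: Ŝ = -1.3 + 7·8 = 54.7; r = 54.7 − 54.7 = 0
SSE = 9 + 9 + 9 + 4 + 1 + 1 + 1 + 0 = 34
s = √(34/6) = 2.38048
r/s = 1 / 2.38048 = 0.420

0.420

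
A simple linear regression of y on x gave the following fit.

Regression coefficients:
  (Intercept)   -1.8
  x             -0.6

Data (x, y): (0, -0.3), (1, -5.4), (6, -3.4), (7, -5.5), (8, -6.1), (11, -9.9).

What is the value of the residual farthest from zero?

x=0: ŷ = -1.8 − 0.6·0 = -1.8; e = -0.3 − (-1.8) = 1.5
x=1: ŷ = -1.8 − 0.6·1 = -2.4; e = -5.4 − (-2.4) = -3
x=6: ŷ = -1.8 − 0.6·6 = -5.4; e = -3.4 − (-5.4) = 2
x=7: ŷ = -1.8 − 0.6·7 = -6; e = -5.5 − (-6) = 0.5
x=8: ŷ = -1.8 − 0.6·8 = -6.6; e = -6.1 − (-6.6) = 0.5
x=11: ŷ = -1.8 − 0.6·11 = -8.4; e = -9.9 − (-8.4) = -1.5
Largest |e| is 3 at x = 1, residual -3.

e = -3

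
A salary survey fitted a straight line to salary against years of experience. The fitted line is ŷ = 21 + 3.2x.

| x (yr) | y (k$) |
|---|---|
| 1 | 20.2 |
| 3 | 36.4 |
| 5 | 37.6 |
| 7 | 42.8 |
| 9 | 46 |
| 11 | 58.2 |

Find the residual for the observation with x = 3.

ŷ = 21 + 3.2·3 = 30.6
e = 36.4 − 30.6 = 5.8

e = 5.8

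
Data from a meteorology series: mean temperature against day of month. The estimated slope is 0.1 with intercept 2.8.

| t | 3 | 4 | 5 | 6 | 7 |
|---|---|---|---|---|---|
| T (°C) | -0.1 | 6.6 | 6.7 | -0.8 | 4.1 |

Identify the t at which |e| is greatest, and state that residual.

t = 6, e = -4.2

t=3: ŷ = 2.8 + 0.1·3 = 3.1; e = -0.1 − 3.1 = -3.2
t=4: ŷ = 2.8 + 0.1·4 = 3.2; e = 6.6 − 3.2 = 3.4
t=5: ŷ = 2.8 + 0.1·5 = 3.3; e = 6.7 − 3.3 = 3.4
t=6: ŷ = 2.8 + 0.1·6 = 3.4; e = -0.8 − 3.4 = -4.2
t=7: ŷ = 2.8 + 0.1·7 = 3.5; e = 4.1 − 3.5 = 0.6
Largest |e| is 4.2 at t = 6, residual -4.2.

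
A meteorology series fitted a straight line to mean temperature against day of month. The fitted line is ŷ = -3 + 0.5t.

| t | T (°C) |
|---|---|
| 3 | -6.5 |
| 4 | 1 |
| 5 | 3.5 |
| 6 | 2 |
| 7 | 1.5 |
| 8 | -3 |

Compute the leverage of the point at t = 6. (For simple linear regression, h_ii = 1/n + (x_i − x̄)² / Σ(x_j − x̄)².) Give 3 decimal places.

h = 0.181

t̄ = (3 + 4 + 5 + 6 + 7 + 8)/6 = 5.5
Σ(t − t̄)² = 6.25 + 2.25 + 0.25 + 0.25 + 2.25 + 6.25 = 17.5
h = 1/6 + (0.5)²/17.5 = 0.166667 + 0.0142857 = 0.181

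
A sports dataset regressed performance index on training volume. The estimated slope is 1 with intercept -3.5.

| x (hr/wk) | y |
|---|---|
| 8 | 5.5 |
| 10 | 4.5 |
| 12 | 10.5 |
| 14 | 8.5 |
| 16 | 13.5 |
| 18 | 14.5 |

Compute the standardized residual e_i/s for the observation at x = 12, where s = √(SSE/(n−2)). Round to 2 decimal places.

x=8: ŷ = -3.5 + 8 = 4.5; e = 5.5 − 4.5 = 1
x=10: ŷ = -3.5 + 10 = 6.5; e = 4.5 − 6.5 = -2
x=12: ŷ = -3.5 + 12 = 8.5; e = 10.5 − 8.5 = 2
x=14: ŷ = -3.5 + 14 = 10.5; e = 8.5 − 10.5 = -2
x=16: ŷ = -3.5 + 16 = 12.5; e = 13.5 − 12.5 = 1
x=18: ŷ = -3.5 + 18 = 14.5; e = 14.5 − 14.5 = 0
SSE = 1 + 4 + 4 + 4 + 1 + 0 = 14
s = √(14/4) = 1.87083
e/s = 2 / 1.87083 = 1.07

1.07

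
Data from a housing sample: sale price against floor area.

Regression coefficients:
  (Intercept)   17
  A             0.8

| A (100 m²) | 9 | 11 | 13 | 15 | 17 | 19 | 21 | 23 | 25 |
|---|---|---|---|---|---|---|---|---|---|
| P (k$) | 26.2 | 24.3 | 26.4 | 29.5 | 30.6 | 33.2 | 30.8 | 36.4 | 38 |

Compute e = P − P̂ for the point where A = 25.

P̂ = 17 + 0.8·25 = 37
e = 38 − 37 = 1

e = 1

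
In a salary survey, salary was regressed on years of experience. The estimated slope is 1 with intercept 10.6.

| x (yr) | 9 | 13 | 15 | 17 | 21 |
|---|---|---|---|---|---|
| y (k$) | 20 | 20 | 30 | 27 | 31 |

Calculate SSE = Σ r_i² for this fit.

x=9: ŷ = 10.6 + 9 = 19.6; r = 20 − 19.6 = 0.4
x=13: ŷ = 10.6 + 13 = 23.6; r = 20 − 23.6 = -3.6
x=15: ŷ = 10.6 + 15 = 25.6; r = 30 − 25.6 = 4.4
x=17: ŷ = 10.6 + 17 = 27.6; r = 27 − 27.6 = -0.6
x=21: ŷ = 10.6 + 21 = 31.6; r = 31 − 31.6 = -0.6
SSE = 0.16 + 12.96 + 19.36 + 0.36 + 0.36 = 33.2

SSE = 33.2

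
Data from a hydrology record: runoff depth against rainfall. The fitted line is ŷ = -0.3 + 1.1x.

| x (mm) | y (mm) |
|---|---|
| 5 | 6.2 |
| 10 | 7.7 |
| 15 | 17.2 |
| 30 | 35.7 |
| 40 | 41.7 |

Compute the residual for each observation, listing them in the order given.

1, -3, 1, 3, -2

x=5: ŷ = -0.3 + 1.1·5 = 5.2; e = 6.2 − 5.2 = 1
x=10: ŷ = -0.3 + 1.1·10 = 10.7; e = 7.7 − 10.7 = -3
x=15: ŷ = -0.3 + 1.1·15 = 16.2; e = 17.2 − 16.2 = 1
x=30: ŷ = -0.3 + 1.1·30 = 32.7; e = 35.7 − 32.7 = 3
x=40: ŷ = -0.3 + 1.1·40 = 43.7; e = 41.7 − 43.7 = -2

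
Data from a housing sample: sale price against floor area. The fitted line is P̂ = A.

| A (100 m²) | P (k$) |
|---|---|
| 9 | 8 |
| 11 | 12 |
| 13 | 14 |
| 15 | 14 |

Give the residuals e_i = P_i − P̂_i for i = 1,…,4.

-1, 1, 1, -1

A=9: P̂ = 9 = 9; e = 8 − 9 = -1
A=11: P̂ = 11 = 11; e = 12 − 11 = 1
A=13: P̂ = 13 = 13; e = 14 − 13 = 1
A=15: P̂ = 15 = 15; e = 14 − 15 = -1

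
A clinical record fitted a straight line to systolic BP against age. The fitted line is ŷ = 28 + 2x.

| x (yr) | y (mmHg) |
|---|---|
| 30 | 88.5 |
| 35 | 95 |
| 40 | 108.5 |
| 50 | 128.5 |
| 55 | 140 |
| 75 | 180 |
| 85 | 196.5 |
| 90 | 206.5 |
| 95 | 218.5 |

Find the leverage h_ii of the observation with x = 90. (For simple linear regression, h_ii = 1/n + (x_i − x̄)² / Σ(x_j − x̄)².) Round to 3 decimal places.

x̄ = (30 + 35 + 40 + 50 + 55 + 75 + 85 + 90 + 95)/9 = 61.6667
Σ(x − x̄)² = 1002.78 + 711.111 + 469.444 + 136.111 + 44.4444 + 177.778 + 544.444 + 802.778 + 1111.11 = 5000
h = 1/9 + (28.3333)²/5000 = 0.111111 + 0.160556 = 0.272

h = 0.272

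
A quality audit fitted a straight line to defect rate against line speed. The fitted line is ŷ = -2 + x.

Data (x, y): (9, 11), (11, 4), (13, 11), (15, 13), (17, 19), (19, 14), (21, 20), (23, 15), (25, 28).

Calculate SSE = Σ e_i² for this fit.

SSE = 128

x=9: ŷ = -2 + 9 = 7; e = 11 − 7 = 4
x=11: ŷ = -2 + 11 = 9; e = 4 − 9 = -5
x=13: ŷ = -2 + 13 = 11; e = 11 − 11 = 0
x=15: ŷ = -2 + 15 = 13; e = 13 − 13 = 0
x=17: ŷ = -2 + 17 = 15; e = 19 − 15 = 4
x=19: ŷ = -2 + 19 = 17; e = 14 − 17 = -3
x=21: ŷ = -2 + 21 = 19; e = 20 − 19 = 1
x=23: ŷ = -2 + 23 = 21; e = 15 − 21 = -6
x=25: ŷ = -2 + 25 = 23; e = 28 − 23 = 5
SSE = 16 + 25 + 0 + 0 + 16 + 9 + 1 + 36 + 25 = 128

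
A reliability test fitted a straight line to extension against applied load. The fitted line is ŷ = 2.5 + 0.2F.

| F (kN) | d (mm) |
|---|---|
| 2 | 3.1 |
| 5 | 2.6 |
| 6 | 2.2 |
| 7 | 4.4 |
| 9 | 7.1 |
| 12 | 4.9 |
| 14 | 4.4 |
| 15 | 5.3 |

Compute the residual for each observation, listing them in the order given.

F=2: ŷ = 2.5 + 0.2·2 = 2.9; e = 3.1 − 2.9 = 0.2
F=5: ŷ = 2.5 + 0.2·5 = 3.5; e = 2.6 − 3.5 = -0.9
F=6: ŷ = 2.5 + 0.2·6 = 3.7; e = 2.2 − 3.7 = -1.5
F=7: ŷ = 2.5 + 0.2·7 = 3.9; e = 4.4 − 3.9 = 0.5
F=9: ŷ = 2.5 + 0.2·9 = 4.3; e = 7.1 − 4.3 = 2.8
F=12: ŷ = 2.5 + 0.2·12 = 4.9; e = 4.9 − 4.9 = 0
F=14: ŷ = 2.5 + 0.2·14 = 5.3; e = 4.4 − 5.3 = -0.9
F=15: ŷ = 2.5 + 0.2·15 = 5.5; e = 5.3 − 5.5 = -0.2

0.2, -0.9, -1.5, 0.5, 2.8, 0, -0.9, -0.2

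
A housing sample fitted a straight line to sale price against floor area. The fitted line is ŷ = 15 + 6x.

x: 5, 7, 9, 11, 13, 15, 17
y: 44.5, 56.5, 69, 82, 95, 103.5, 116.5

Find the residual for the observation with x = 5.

e = -0.5

ŷ = 15 + 6·5 = 45
e = 44.5 − 45 = -0.5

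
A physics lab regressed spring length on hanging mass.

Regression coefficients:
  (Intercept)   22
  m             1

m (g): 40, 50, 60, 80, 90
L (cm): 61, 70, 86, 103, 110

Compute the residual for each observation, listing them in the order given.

m=40: L̂ = 22 + 40 = 62; r = 61 − 62 = -1
m=50: L̂ = 22 + 50 = 72; r = 70 − 72 = -2
m=60: L̂ = 22 + 60 = 82; r = 86 − 82 = 4
m=80: L̂ = 22 + 80 = 102; r = 103 − 102 = 1
m=90: L̂ = 22 + 90 = 112; r = 110 − 112 = -2

-1, -2, 4, 1, -2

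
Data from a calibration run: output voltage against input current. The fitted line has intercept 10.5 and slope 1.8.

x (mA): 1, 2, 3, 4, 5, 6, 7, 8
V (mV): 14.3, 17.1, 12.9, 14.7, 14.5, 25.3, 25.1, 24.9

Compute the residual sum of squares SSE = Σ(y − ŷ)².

x=1: V̂ = 10.5 + 1.8·1 = 12.3; e = 14.3 − 12.3 = 2
x=2: V̂ = 10.5 + 1.8·2 = 14.1; e = 17.1 − 14.1 = 3
x=3: V̂ = 10.5 + 1.8·3 = 15.9; e = 12.9 − 15.9 = -3
x=4: V̂ = 10.5 + 1.8·4 = 17.7; e = 14.7 − 17.7 = -3
x=5: V̂ = 10.5 + 1.8·5 = 19.5; e = 14.5 − 19.5 = -5
x=6: V̂ = 10.5 + 1.8·6 = 21.3; e = 25.3 − 21.3 = 4
x=7: V̂ = 10.5 + 1.8·7 = 23.1; e = 25.1 − 23.1 = 2
x=8: V̂ = 10.5 + 1.8·8 = 24.9; e = 24.9 − 24.9 = 0
SSE = 4 + 9 + 9 + 9 + 25 + 16 + 4 + 0 = 76

SSE = 76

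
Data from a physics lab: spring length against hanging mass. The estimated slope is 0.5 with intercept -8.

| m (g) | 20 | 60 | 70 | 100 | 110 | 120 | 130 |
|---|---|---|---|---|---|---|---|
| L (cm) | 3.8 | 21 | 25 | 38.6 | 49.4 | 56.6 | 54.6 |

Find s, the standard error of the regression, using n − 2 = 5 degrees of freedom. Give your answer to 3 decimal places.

m=20: ŷ = -8 + 0.5·20 = 2; e = 3.8 − 2 = 1.8
m=60: ŷ = -8 + 0.5·60 = 22; e = 21 − 22 = -1
m=70: ŷ = -8 + 0.5·70 = 27; e = 25 − 27 = -2
m=100: ŷ = -8 + 0.5·100 = 42; e = 38.6 − 42 = -3.4
m=110: ŷ = -8 + 0.5·110 = 47; e = 49.4 − 47 = 2.4
m=120: ŷ = -8 + 0.5·120 = 52; e = 56.6 − 52 = 4.6
m=130: ŷ = -8 + 0.5·130 = 57; e = 54.6 − 57 = -2.4
SSE = 3.24 + 1 + 4 + 11.56 + 5.76 + 21.16 + 5.76 = 52.48
s = √(52.48/5) = √10.496 ≈ 3.240

s = 3.240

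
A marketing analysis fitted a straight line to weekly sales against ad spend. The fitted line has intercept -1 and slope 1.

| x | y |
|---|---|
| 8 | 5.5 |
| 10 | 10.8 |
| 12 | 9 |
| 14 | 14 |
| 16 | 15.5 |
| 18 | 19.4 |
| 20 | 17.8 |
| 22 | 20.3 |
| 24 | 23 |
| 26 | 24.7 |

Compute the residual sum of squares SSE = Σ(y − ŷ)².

SSE = 18.52

x=8: ŷ = -1 + 8 = 7; e = 5.5 − 7 = -1.5
x=10: ŷ = -1 + 10 = 9; e = 10.8 − 9 = 1.8
x=12: ŷ = -1 + 12 = 11; e = 9 − 11 = -2
x=14: ŷ = -1 + 14 = 13; e = 14 − 13 = 1
x=16: ŷ = -1 + 16 = 15; e = 15.5 − 15 = 0.5
x=18: ŷ = -1 + 18 = 17; e = 19.4 − 17 = 2.4
x=20: ŷ = -1 + 20 = 19; e = 17.8 − 19 = -1.2
x=22: ŷ = -1 + 22 = 21; e = 20.3 − 21 = -0.7
x=24: ŷ = -1 + 24 = 23; e = 23 − 23 = 0
x=26: ŷ = -1 + 26 = 25; e = 24.7 − 25 = -0.3
SSE = 2.25 + 3.24 + 4 + 1 + 0.25 + 5.76 + 1.44 + 0.49 + 0 + 0.09 = 18.52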